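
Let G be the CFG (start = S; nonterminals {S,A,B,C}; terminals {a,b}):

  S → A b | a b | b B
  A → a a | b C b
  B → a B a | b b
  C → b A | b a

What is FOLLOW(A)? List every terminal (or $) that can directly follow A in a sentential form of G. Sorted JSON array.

Compute FIRST by fixpoint:
round 1:
  A via A→a a: +{a}
  A via A→b C b: +{b}
  B via B→a B a: +{a}
  B via B→b b: +{b}
  C via C→b A: +{b}
  S via S→A b: +{a,b}
  FIRST(S)={a,b}  FIRST(A)={a,b}  FIRST(B)={a,b}  FIRST(C)={b}
round 2: — fixpoint
  FIRST(S)={a,b}  FIRST(A)={a,b}  FIRST(B)={a,b}  FIRST(C)={b}

FOLLOW sets:
initialize: $ ∈ FOLLOW(S)
round 1:
  A→b C b: FOLLOW(C) ⊇ FIRST(b) = {b}; new: +{b}
  B→a B a: FOLLOW(B) ⊇ FIRST(a) = {a}; new: +{a}
  C→b A: FOLLOW(A) ⊇ FOLLOW(C) ⊇ {b}; new: +{b}
  S→b B: FOLLOW(B) ⊇ FOLLOW(S) ⊇ {$}; new: +{$}
  FOLLOW[S]={$}  FOLLOW[A]={b}  FOLLOW[B]={$,a}  FOLLOW[C]={b}
round 2: — fixpoint
  FOLLOW[S]={$}  FOLLOW[A]={b}  FOLLOW[B]={$,a}  FOLLOW[C]={b}

FOLLOW(A) = ["b"]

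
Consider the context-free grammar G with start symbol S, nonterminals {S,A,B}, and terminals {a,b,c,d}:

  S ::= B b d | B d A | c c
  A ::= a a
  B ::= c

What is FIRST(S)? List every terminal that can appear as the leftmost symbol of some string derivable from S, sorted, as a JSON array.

Compute FIRST by fixpoint:
round 1:
  A via A→a a: +{a}
  B via B→c: +{c}
  S via S→B b d: +{c}
  S: {c}  A: {a}  B: {c}
round 2: (stable)
  S: {c}  A: {a}  B: {c}

FIRST(S) = ["c"]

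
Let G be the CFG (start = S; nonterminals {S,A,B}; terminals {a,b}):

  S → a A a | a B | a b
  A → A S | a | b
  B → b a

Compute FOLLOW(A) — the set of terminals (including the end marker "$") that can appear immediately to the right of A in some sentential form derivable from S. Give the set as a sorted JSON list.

Compute FIRST by fixpoint:
iter 1:
  A via A→a: +{a}
  A via A→b: +{b}
  B via B→b a: +{b}
  S via S→a A a: +{a}
  FIRST[S]={a}  FIRST[A]={a,b}  FIRST[B]={b}
iter 2: done
  FIRST[S]={a}  FIRST[A]={a,b}  FIRST[B]={b}

FOLLOW iteration:
initialize: $ ∈ FOLLOW(S)
pass 1:
  A→A S: FOLLOW(A) ⊇ FIRST(S) = {a}; new: +{a}
  A→A S: FOLLOW(S) ⊇ FOLLOW(A) ⊇ {a}; new: +{a}
  S→a B: FOLLOW(B) ⊇ FOLLOW(S) ⊇ {$,a}; new: +{$,a}
  FOLLOW(S)={$,a}  FOLLOW(A)={a}  FOLLOW(B)={$,a}
pass 2: done
  FOLLOW(S)={$,a}  FOLLOW(A)={a}  FOLLOW(B)={$,a}

FOLLOW(A) = ["a"]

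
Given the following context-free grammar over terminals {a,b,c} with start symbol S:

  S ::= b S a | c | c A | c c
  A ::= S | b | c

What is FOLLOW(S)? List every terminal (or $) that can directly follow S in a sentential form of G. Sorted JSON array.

Compute FIRST by fixpoint:
iter 1:
  A via A→b: +{b}
  A via A→c: +{c}
  S via S→b S a: +{b}
  S via S→c: +{c}
  S: {b,c}  A: {b,c}
iter 2: (stable)
  S: {b,c}  A: {b,c}

FOLLOW sets:
seed FOLLOW(S) with $
round 1:
  S→b S a: FOLLOW(S) ⊇ FIRST(a) = {a}; new: +{a}
  S→c A: FOLLOW(A) ⊇ FOLLOW(S) ⊇ {$,a}; new: +{$,a}
  FOLLOW[S]={$,a}  FOLLOW[A]={$,a}
round 2: (stable)
  FOLLOW[S]={$,a}  FOLLOW[A]={$,a}

FOLLOW(S) = ["$", "a"]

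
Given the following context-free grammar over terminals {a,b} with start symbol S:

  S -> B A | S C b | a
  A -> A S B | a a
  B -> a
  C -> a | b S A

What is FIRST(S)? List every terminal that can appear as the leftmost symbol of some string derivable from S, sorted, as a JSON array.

FIRST sets, iterate to fixpoint:
pass 1:
  A via A→a a: +{a}
  B via B→a: +{a}
  C via C→a: +{a}
  C via C→b S A: +{b}
  S via S→B A: +{a}
  S: {a}  A: {a}  B: {a}  C: {a,b}
pass 2: done
  S: {a}  A: {a}  B: {a}  C: {a,b}

FIRST(S) = ["a"]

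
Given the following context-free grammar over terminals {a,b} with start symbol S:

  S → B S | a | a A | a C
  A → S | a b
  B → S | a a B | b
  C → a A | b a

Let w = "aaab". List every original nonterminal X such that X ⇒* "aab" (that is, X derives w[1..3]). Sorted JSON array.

Convert to CNF:
  S -> B S | T0 A | T0 C | a
  A -> B S | T0 A | T0 C | T0 T1 | a
  B -> B S | T0 A | T0 C | T0 X2 | a | b
  C -> T0 A | T1 T0
  T0 -> a
  T1 -> b
  X2 -> T0 B

Fill CYK table bottom-up — only the sub-triangle for w[1..3]:
  cell(1,1) a: {A,B,S,T0}  orig:{A,B,S}
  cell(2,2) a: {A,B,S,T0}  orig:{A,B,S}
  cell(3,3) b: {B,T1}  orig:{B}
  cell(1,2) aa: {A,B,C,S,X2}  orig:{A,B,C,S}
  cell(2,3) ab: {A,X2}  orig:{A}
  cell(1,3) aab: {A,B,C,S}

Original NTs in T[1,3] deriving "aab": ["A", "B", "C", "S"]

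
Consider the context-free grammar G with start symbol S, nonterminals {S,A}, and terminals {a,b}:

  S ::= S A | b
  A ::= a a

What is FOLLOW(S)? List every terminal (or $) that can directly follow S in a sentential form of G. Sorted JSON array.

Compute FIRST by fixpoint:
pass 1:
  A via A→a a: +{a}
  S via S→b: +{b}
  FIRST(S)={b}  FIRST(A)={a}
pass 2: done
  FIRST(S)={b}  FIRST(A)={a}

FOLLOW iteration:
seed FOLLOW(S) with $
[1]
  S→S A: FOLLOW(S) ⊇ FIRST(A) = {a}; new: +{a}
  S→S A: FOLLOW(A) ⊇ FOLLOW(S) ⊇ {$,a}; new: +{$,a}
  FOLLOW(S)={$,a}  FOLLOW(A)={$,a}
[2] done
  FOLLOW(S)={$,a}  FOLLOW(A)={$,a}

FOLLOW(S) = ["$", "a"]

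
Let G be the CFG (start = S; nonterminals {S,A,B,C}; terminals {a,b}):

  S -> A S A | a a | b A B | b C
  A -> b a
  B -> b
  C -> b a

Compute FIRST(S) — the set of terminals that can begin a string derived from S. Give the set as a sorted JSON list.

Compute FIRST by fixpoint:
[1]
  A via A→b a: +{b}
  B via B→b: +{b}
  C via C→b a: +{b}
  S via S→A S A: +{b}
  S via S→a a: +{a}
  FIRST(S)={a,b}  FIRST(A)={b}  FIRST(B)={b}  FIRST(C)={b}
[2] (stable)
  FIRST(S)={a,b}  FIRST(A)={b}  FIRST(B)={b}  FIRST(C)={b}

FIRST(S) = ["a", "b"]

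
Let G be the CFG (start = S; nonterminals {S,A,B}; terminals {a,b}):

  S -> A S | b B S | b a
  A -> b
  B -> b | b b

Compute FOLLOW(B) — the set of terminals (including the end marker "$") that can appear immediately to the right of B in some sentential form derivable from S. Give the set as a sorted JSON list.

Compute FIRST by fixpoint:
pass 1:
  A via A→b: +{b}
  B via B→b: +{b}
  S via S→A S: +{b}
  FIRST(S)={b}  FIRST(A)={b}  FIRST(B)={b}
pass 2: — fixpoint
  FIRST(S)={b}  FIRST(A)={b}  FIRST(B)={b}

Compute FOLLOW by fixpoint:
initialize: $ ∈ FOLLOW(S)
[1]
  S→A S: FOLLOW(A) ⊇ FIRST(S) = {b}; new: +{b}
  S→b B S: FOLLOW(B) ⊇ FIRST(S) = {b}; new: +{b}
  FOLLOW[S]={$}  FOLLOW[A]={b}  FOLLOW[B]={b}
[2] — fixpoint
  FOLLOW[S]={$}  FOLLOW[A]={b}  FOLLOW[B]={b}

FOLLOW(B) = ["b"]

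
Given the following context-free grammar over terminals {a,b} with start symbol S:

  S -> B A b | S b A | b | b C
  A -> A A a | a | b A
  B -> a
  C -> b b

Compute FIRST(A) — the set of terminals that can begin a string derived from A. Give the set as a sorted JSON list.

Compute FIRST by fixpoint:
[1]
  A via A→a: +{a}
  A via A→b A: +{b}
  B via B→a: +{a}
  C via C→b b: +{b}
  S via S→B A b: +{a}
  S via S→b: +{b}
  FIRST(S)={a,b}  FIRST(A)={a,b}  FIRST(B)={a}  FIRST(C)={b}
[2] (stable)
  FIRST(S)={a,b}  FIRST(A)={a,b}  FIRST(B)={a}  FIRST(C)={b}

FIRST(A) = ["a", "b"]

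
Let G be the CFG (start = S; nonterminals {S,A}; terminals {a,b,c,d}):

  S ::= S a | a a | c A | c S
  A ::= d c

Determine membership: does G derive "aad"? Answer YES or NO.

CNF form of G:
  S -> S T2 | T1 A | T1 S | T2 T2
  A -> T0 T1
  T0 -> d
  T1 -> c
  T2 -> a

Fill CYK table bottom-up:
  [0..0]={T2}  "a"  orig:{}
  [1..1]={T2}  "a"  orig:{}
  [2..2]={T0}  "d"  orig:{}
  [0..1]={S}  "aa"
  [1..2]=∅  "ad"
  [0..2]=∅  "aad"

S ∉ T[0,2] ⇒ NO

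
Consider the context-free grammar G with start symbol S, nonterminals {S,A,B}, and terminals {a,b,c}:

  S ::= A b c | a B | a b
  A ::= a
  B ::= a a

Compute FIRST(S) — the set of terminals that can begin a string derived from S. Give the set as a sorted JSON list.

FIRST sets, iterate to fixpoint:
round 1:
  A via A→a: +{a}
  B via B→a a: +{a}
  S via S→A b c: +{a}
  FIRST[S]={a}  FIRST[A]={a}  FIRST[B]={a}
round 2: (stable)
  FIRST[S]={a}  FIRST[A]={a}  FIRST[B]={a}

FIRST(S) = ["a"]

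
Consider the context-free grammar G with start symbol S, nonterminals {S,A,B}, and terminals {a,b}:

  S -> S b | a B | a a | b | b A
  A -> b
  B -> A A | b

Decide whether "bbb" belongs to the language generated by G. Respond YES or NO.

Convert to CNF:
  S -> S T0 | T0 A | T1 B | T1 T1 | b
  A -> b
  B -> A A | b
  T0 -> b
  T1 -> a

Fill CYK table bottom-up:
  cell(0,0) b: {A,B,S,T0}  orig:{A,B,S}
  cell(1,1) b: {A,B,S,T0}  orig:{A,B,S}
  cell(2,2) b: {A,B,S,T0}  orig:{A,B,S}
  cell(0,1) bb: {B,S}
  cell(1,2) bb: {B,S}
  cell(0,2) bbb: {S}

S ∈ T[0,2] ⇒ YES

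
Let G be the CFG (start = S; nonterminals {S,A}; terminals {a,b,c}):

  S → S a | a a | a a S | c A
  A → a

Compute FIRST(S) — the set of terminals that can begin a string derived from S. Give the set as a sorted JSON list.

FIRST iteration:
pass 1:
  A via A→a: +{a}
  S via S→a a: +{a}
  S via S→c A: +{c}
  S: {a,c}  A: {a}
pass 2: — fixpoint
  S: {a,c}  A: {a}

FIRST(S) = ["a", "c"]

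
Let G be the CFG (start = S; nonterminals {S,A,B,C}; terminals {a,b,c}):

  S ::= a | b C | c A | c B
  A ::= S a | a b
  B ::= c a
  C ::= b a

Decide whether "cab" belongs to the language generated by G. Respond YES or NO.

CNF form of G:
  S -> T1 C | T2 A | T2 B | a
  A -> S T0 | T0 T1
  B -> T2 T0
  C -> T1 T0
  T0 -> a
  T1 -> b
  T2 -> c

Fill CYK table bottom-up:
  cell(0,0) c: {T2}  orig:{}
  cell(1,1) a: {S,T0}  orig:{S}
  cell(2,2) b: {T1}  orig:{}
  cell(0,1) ca: {B}
  cell(1,2) ab: {A}
  cell(0,2) cab: {S}

S ∈ T[0,2] ⇒ YES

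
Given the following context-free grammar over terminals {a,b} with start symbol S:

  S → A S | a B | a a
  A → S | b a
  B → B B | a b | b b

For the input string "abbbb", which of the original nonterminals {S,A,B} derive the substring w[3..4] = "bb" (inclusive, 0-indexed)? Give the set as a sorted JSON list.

CNF form of G:
  S -> A S | T0 B | T0 T0
  A -> A S | T0 B | T0 T0 | T1 T0
  B -> B B | T0 T1 | T1 T1
  T0 -> a
  T1 -> b

CYK fill — only the sub-triangle for w[3..4]:
  cell(3,3) b: {T1}  orig:{}
  cell(4,4) b: {T1}  orig:{}
  cell(3,4) bb: {B}

Original NTs in T[3,4] deriving "bb": ["B"]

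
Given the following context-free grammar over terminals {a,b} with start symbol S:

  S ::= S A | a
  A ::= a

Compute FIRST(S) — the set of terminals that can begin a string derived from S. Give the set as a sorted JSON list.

FIRST iteration:
iter 1:
  A via A→a: +{a}
  S via S→a: +{a}
  FIRST(S)={a}  FIRST(A)={a}
iter 2: (stable)
  FIRST(S)={a}  FIRST(A)={a}

FIRST(S) = ["a"]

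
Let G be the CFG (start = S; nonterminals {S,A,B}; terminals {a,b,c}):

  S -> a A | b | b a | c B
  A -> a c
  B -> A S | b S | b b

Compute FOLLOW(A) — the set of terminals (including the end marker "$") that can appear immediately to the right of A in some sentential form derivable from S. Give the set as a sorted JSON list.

FIRST sets, iterate to fixpoint:
round 1:
  A via A→a c: +{a}
  B via B→A S: +{a}
  B via B→b S: +{b}
  S via S→a A: +{a}
  S via S→b: +{b}
  S via S→c B: +{c}
  FIRST(S)={a,b,c}  FIRST(A)={a}  FIRST(B)={a,b}
round 2: (no change)
  FIRST(S)={a,b,c}  FIRST(A)={a}  FIRST(B)={a,b}

Compute FOLLOW by fixpoint:
FOLLOW(S) := {$}
round 1:
  B→A S: FOLLOW(A) ⊇ FIRST(S) = {a,b,c}; new: +{a,b,c}
  S→a A: FOLLOW(A) ⊇ FOLLOW(S) ⊇ {$}; new: +{$}
  S→c B: FOLLOW(B) ⊇ FOLLOW(S) ⊇ {$}; new: +{$}
  S: {$}  A: {$,a,b,c}  B: {$}
round 2: done
  S: {$}  A: {$,a,b,c}  B: {$}

FOLLOW(A) = ["$", "a", "b", "c"]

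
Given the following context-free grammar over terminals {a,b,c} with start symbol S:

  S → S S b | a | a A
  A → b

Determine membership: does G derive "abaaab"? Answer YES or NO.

Convert to CNF:
  S -> S X2 | T1 A | a
  A -> b
  T0 -> b
  T1 -> a
  X2 -> S T0

Fill CYK table bottom-up:
  T[0,0] 'a' = {S,T1}  orig:{S}
  T[1,1] 'b' = {A,T0}  orig:{A}
  T[2,2] 'a' = {S,T1}  orig:{S}
  T[3,3] 'a' = {S,T1}  orig:{S}
  T[4,4] 'a' = {S,T1}  orig:{S}
  T[5,5] 'b' = {A,T0}  orig:{A}
  T[0,1] 'ab' = {S,X2}  orig:{S}
  T[1,2] 'ba' = ∅
  T[2,3] 'aa' = ∅
  T[3,4] 'aa' = ∅
  T[4,5] 'ab' = {S,X2}  orig:{S}
  T[0,2] 'aba' = ∅
  T[1,3] 'baa' = ∅
  T[2,4] 'aaa' = ∅
  T[3,5] 'aab' = {S}
  T[0,3] 'abaa' = ∅
  T[1,4] 'baaa' = ∅
  T[2,5] 'aaab' = ∅
  T[0,4] 'abaaa' = ∅
  T[1,5] 'baaab' = ∅
  T[0,5] 'abaaab' = ∅

S ∉ T[0,5] ⇒ NO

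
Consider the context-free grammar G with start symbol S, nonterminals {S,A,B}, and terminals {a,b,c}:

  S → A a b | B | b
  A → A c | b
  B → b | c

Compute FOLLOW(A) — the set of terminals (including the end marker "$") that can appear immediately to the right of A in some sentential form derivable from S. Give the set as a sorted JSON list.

FIRST sets, iterate to fixpoint:
[1]
  A via A→b: +{b}
  B via B→b: +{b}
  B via B→c: +{c}
  S via S→A a b: +{b}
  S via S→B: +{c}
  FIRST[S]={b,c}  FIRST[A]={b}  FIRST[B]={b,c}
[2] done
  FIRST[S]={b,c}  FIRST[A]={b}  FIRST[B]={b,c}

FOLLOW sets:
seed FOLLOW(S) with $
round 1:
  A→A c: FOLLOW(A) ⊇ FIRST(c) = {c}; new: +{c}
  S→A a b: FOLLOW(A) ⊇ FIRST(a) = {a}; new: +{a}
  S→B: FOLLOW(B) ⊇ FOLLOW(S) ⊇ {$}; new: +{$}
  FOLLOW(S)={$}  FOLLOW(A)={a,c}  FOLLOW(B)={$}
round 2: done
  FOLLOW(S)={$}  FOLLOW(A)={a,c}  FOLLOW(B)={$}

FOLLOW(A) = ["a", "c"]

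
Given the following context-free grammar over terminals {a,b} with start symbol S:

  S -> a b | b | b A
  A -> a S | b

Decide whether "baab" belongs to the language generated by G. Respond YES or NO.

CNF form of G:
  S -> T0 T1 | T1 A | b
  A -> T0 S | b
  T0 -> a
  T1 -> b

CYK table (by increasing span):
  cell(0,0) b: {A,S,T1}  orig:{A,S}
  cell(1,1) a: {T0}  orig:{}
  cell(2,2) a: {T0}  orig:{}
  cell(3,3) b: {A,S,T1}  orig:{A,S}
  cell(0,1) ba: ∅
  cell(1,2) aa: ∅
  cell(2,3) ab: {A,S}
  cell(0,2) baa: ∅
  cell(1,3) aab: {A}
  cell(0,3) baab: {S}

S ∈ T[0,3] ⇒ YES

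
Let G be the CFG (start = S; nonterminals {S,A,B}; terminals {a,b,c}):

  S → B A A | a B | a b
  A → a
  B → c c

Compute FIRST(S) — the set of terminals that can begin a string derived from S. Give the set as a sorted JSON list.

Compute FIRST by fixpoint:
iter 1:
  A via A→a: +{a}
  B via B→c c: +{c}
  S via S→B A A: +{c}
  S via S→a B: +{a}
  S: {a,c}  A: {a}  B: {c}
iter 2: — fixpoint
  S: {a,c}  A: {a}  B: {c}

FIRST(S) = ["a", "c"]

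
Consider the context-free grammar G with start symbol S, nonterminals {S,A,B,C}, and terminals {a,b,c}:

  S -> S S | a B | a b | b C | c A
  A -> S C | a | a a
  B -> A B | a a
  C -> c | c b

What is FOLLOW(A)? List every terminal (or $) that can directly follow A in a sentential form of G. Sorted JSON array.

Compute FIRST by fixpoint:
pass 1:
  A via A→a: +{a}
  B via B→A B: +{a}
  C via C→c: +{c}
  S via S→a B: +{a}
  S via S→b C: +{b}
  S via S→c A: +{c}
  FIRST[S]={a,b,c}  FIRST[A]={a}  FIRST[B]={a}  FIRST[C]={c}
pass 2:
  A via A→S C: +{b,c}
  B via B→A B: +{b,c}
  FIRST[S]={a,b,c}  FIRST[A]={a,b,c}  FIRST[B]={a,b,c}  FIRST[C]={c}
pass 3: — fixpoint
  FIRST[S]={a,b,c}  FIRST[A]={a,b,c}  FIRST[B]={a,b,c}  FIRST[C]={c}

Compute FOLLOW by fixpoint:
initialize: $ ∈ FOLLOW(S)
round 1:
  A→S C: FOLLOW(S) ⊇ FIRST(C) = {c}; new: +{c}
  B→A B: FOLLOW(A) ⊇ FIRST(B) = {a,b,c}; new: +{a,b,c}
  S→S S: FOLLOW(S) ⊇ FIRST(S) = {a,b,c}; new: +{a,b}
  S→a B: FOLLOW(B) ⊇ FOLLOW(S) ⊇ {$,a,b,c}; new: +{$,a,b,c}
  S→b C: FOLLOW(C) ⊇ FOLLOW(S) ⊇ {$,a,b,c}; new: +{$,a,b,c}
  S→c A: FOLLOW(A) ⊇ FOLLOW(S) ⊇ {$,a,b,c}; new: +{$}
  FOLLOW(S)={$,a,b,c}  FOLLOW(A)={$,a,b,c}  FOLLOW(B)={$,a,b,c}  FOLLOW(C)={$,a,b,c}
round 2: — fixpoint
  FOLLOW(S)={$,a,b,c}  FOLLOW(A)={$,a,b,c}  FOLLOW(B)={$,a,b,c}  FOLLOW(C)={$,a,b,c}

FOLLOW(A) = ["$", "a", "b", "c"]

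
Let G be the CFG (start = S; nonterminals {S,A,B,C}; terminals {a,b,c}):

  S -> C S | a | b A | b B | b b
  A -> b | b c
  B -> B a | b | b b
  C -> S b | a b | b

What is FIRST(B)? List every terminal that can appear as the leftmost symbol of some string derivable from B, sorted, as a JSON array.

FIRST sets, iterate to fixpoint:
[1]
  A via A→b: +{b}
  B via B→b: +{b}
  C via C→a b: +{a}
  C via C→b: +{b}
  S via S→C S: +{a,b}
  FIRST[S]={a,b}  FIRST[A]={b}  FIRST[B]={b}  FIRST[C]={a,b}
[2] done
  FIRST[S]={a,b}  FIRST[A]={b}  FIRST[B]={b}  FIRST[C]={a,b}

FIRST(B) = ["b"]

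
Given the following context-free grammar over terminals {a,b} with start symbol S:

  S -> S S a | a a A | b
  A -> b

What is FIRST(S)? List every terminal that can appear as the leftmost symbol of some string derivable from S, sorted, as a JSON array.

FIRST sets, iterate to fixpoint:
pass 1:
  A via A→b: +{b}
  S via S→a a A: +{a}
  S via S→b: +{b}
  FIRST(S)={a,b}  FIRST(A)={b}
pass 2: — fixpoint
  FIRST(S)={a,b}  FIRST(A)={b}

FIRST(S) = ["a", "b"]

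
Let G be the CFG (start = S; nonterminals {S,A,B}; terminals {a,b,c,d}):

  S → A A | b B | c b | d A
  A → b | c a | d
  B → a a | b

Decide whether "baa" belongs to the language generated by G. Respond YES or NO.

Convert to CNF:
  S -> A A | T0 T2 | T2 B | T3 A
  A -> T0 T1 | b | d
  B -> T1 T1 | b
  T0 -> c
  T1 -> a
  T2 -> b
  T3 -> d

Fill CYK table bottom-up:
  cell(0,0) b: {A,B,T2}  orig:{A,B}
  cell(1,1) a: {T1}  orig:{}
  cell(2,2) a: {T1}  orig:{}
  cell(0,1) ba: ∅
  cell(1,2) aa: {B}
  cell(0,2) baa: {S}

S ∈ T[0,2] ⇒ YES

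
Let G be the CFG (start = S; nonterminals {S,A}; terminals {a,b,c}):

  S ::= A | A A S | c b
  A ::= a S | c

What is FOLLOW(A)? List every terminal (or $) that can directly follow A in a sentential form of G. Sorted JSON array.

Compute FIRST by fixpoint:
pass 1:
  A via A→a S: +{a}
  A via A→c: +{c}
  S via S→A: +{a,c}
  S: {a,c}  A: {a,c}
pass 2: (no change)
  S: {a,c}  A: {a,c}

Compute FOLLOW by fixpoint:
initialize: $ ∈ FOLLOW(S)
pass 1:
  S→A: FOLLOW(A) ⊇ FOLLOW(S) ⊇ {$}; new: +{$}
  S→A A S: FOLLOW(A) ⊇ FIRST(A) = {a,c}; new: +{a,c}
  FOLLOW[S]={$}  FOLLOW[A]={$,a,c}
pass 2:
  A→a S: FOLLOW(S) ⊇ FOLLOW(A) ⊇ {$,a,c}; new: +{a,c}
  FOLLOW[S]={$,a,c}  FOLLOW[A]={$,a,c}
pass 3: (no change)
  FOLLOW[S]={$,a,c}  FOLLOW[A]={$,a,c}

FOLLOW(A) = ["$", "a", "c"]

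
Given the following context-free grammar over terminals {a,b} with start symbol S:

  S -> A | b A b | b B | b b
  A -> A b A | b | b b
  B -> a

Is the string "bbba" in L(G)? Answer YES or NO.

Convert to CNF:
  S -> A X2 | T0 B | T0 T0 | T0 X3 | b
  A -> A X1 | T0 T0 | b
  B -> a
  T0 -> b
  X1 -> T0 A
  X2 -> T0 A
  X3 -> A T0

Fill CYK table bottom-up:
  cell(0,0) b: {A,S,T0}  orig:{A,S}
  cell(1,1) b: {A,S,T0}  orig:{A,S}
  cell(2,2) b: {A,S,T0}  orig:{A,S}
  cell(3,3) a: {B}
  cell(0,1) bb: {A,S,X1,X2,X3}  orig:{A,S}
  cell(1,2) bb: {A,S,X1,X2,X3}  orig:{A,S}
  cell(2,3) ba: {S}
  cell(0,2) bbb: {A,S,X1,X2,X3}  orig:{A,S}
  cell(1,3) bba: ∅
  cell(0,3) bbba: ∅

S ∉ T[0,3] ⇒ NO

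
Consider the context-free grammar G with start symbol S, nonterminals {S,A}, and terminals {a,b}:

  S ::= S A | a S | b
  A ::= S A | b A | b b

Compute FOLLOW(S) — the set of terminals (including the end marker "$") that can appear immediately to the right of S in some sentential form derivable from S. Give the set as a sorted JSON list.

FIRST sets, iterate to fixpoint:
iter 1:
  A via A→b A: +{b}
  S via S→a S: +{a}
  S via S→b: +{b}
  S: {a,b}  A: {b}
iter 2:
  A via A→S A: +{a}
  S: {a,b}  A: {a,b}
iter 3: — fixpoint
  S: {a,b}  A: {a,b}

FOLLOW sets:
initialize: $ ∈ FOLLOW(S)
iter 1:
  A→S A: FOLLOW(S) ⊇ FIRST(A) = {a,b}; new: +{a,b}
  S→S A: FOLLOW(A) ⊇ FOLLOW(S) ⊇ {$,a,b}; new: +{$,a,b}
  FOLLOW[S]={$,a,b}  FOLLOW[A]={$,a,b}
iter 2: (stable)
  FOLLOW[S]={$,a,b}  FOLLOW[A]={$,a,b}

FOLLOW(S) = ["$", "a", "b"]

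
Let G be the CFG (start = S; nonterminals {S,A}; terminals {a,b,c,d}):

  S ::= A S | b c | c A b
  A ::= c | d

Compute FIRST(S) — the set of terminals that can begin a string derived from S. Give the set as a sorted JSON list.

Compute FIRST by fixpoint:
pass 1:
  A via A→c: +{c}
  A via A→d: +{d}
  S via S→A S: +{c,d}
  S via S→b c: +{b}
  FIRST[S]={b,c,d}  FIRST[A]={c,d}
pass 2: (no change)
  FIRST[S]={b,c,d}  FIRST[A]={c,d}

FIRST(S) = ["b", "c", "d"]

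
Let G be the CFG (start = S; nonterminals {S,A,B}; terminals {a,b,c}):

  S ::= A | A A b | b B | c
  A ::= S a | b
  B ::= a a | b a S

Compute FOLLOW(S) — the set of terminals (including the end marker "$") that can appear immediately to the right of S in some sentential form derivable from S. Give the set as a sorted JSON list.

Compute FIRST by fixpoint:
pass 1:
  A via A→b: +{b}
  B via B→a a: +{a}
  B via B→b a S: +{b}
  S via S→A: +{b}
  S via S→c: +{c}
  FIRST[S]={b,c}  FIRST[A]={b}  FIRST[B]={a,b}
pass 2:
  A via A→S a: +{c}
  FIRST[S]={b,c}  FIRST[A]={b,c}  FIRST[B]={a,b}
pass 3: — fixpoint
  FIRST[S]={b,c}  FIRST[A]={b,c}  FIRST[B]={a,b}

Compute FOLLOW by fixpoint:
seed FOLLOW(S) with $
round 1:
  A→S a: FOLLOW(S) ⊇ FIRST(a) = {a}; new: +{a}
  S→A: FOLLOW(A) ⊇ FOLLOW(S) ⊇ {$,a}; new: +{$,a}
  S→A A b: FOLLOW(A) ⊇ FIRST(A) = {b,c}; new: +{b,c}
  S→b B: FOLLOW(B) ⊇ FOLLOW(S) ⊇ {$,a}; new: +{$,a}
  S: {$,a}  A: {$,a,b,c}  B: {$,a}
round 2: (stable)
  S: {$,a}  A: {$,a,b,c}  B: {$,a}

FOLLOW(S) = ["$", "a"]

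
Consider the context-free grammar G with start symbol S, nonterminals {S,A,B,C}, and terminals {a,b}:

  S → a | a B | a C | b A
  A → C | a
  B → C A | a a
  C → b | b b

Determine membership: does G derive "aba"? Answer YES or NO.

CNF form of G:
  S -> T0 A | T1 B | T1 C | a
  A -> T0 T0 | a | b
  B -> C A | T1 T1
  C -> T0 T0 | b
  T0 -> b
  T1 -> a

CYK fill:
  cell(0,0) a: {A,S,T1}  orig:{A,S}
  cell(1,1) b: {A,C,T0}  orig:{A,C}
  cell(2,2) a: {A,S,T1}  orig:{A,S}
  cell(0,1) ab: {S}
  cell(1,2) ba: {B,S}
  cell(0,2) aba: {S}

S ∈ T[0,2] ⇒ YES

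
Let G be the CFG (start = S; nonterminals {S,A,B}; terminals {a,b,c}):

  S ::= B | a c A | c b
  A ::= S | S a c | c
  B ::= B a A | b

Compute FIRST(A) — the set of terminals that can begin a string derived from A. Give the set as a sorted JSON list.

Compute FIRST by fixpoint:
iter 1:
  A via A→c: +{c}
  B via B→b: +{b}
  S via S→B: +{b}
  S via S→a c A: +{a}
  S via S→c b: +{c}
  FIRST(S)={a,b,c}  FIRST(A)={c}  FIRST(B)={b}
iter 2:
  A via A→S: +{a,b}
  FIRST(S)={a,b,c}  FIRST(A)={a,b,c}  FIRST(B)={b}
iter 3: (stable)
  FIRST(S)={a,b,c}  FIRST(A)={a,b,c}  FIRST(B)={b}

FIRST(A) = ["a", "b", "c"]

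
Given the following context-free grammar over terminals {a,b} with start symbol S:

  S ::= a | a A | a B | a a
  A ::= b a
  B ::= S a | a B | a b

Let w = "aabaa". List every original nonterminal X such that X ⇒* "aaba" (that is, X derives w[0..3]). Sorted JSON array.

CNF form of G:
  S -> T1 A | T1 B | T1 T1 | a
  A -> T0 T1
  B -> S T1 | T1 B | T1 T0
  T0 -> b
  T1 -> a

Fill CYK table bottom-up — only the sub-triangle for w[0..3]:
  [0..0]={S,T1}  "a"  orig:{S}
  [1..1]={S,T1}  "a"  orig:{S}
  [2..2]={T0}  "b"  orig:{}
  [3..3]={S,T1}  "a"  orig:{S}
  [0..1]={B,S}  "aa"
  [1..2]={B}  "ab"
  [2..3]={A}  "ba"
  [0..2]={B,S}  "aab"
  [1..3]={S}  "aba"
  [0..3]={B}  "aaba"

Original NTs in T[0,3] deriving "aaba": ["B"]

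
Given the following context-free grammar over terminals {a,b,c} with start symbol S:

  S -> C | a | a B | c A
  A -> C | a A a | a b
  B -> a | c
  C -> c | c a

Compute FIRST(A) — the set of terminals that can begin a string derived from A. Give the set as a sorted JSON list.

FIRST sets, iterate to fixpoint:
round 1:
  A via A→a A a: +{a}
  B via B→a: +{a}
  B via B→c: +{c}
  C via C→c: +{c}
  S via S→C: +{c}
  S via S→a: +{a}
  S: {a,c}  A: {a}  B: {a,c}  C: {c}
round 2:
  A via A→C: +{c}
  S: {a,c}  A: {a,c}  B: {a,c}  C: {c}
round 3: — fixpoint
  S: {a,c}  A: {a,c}  B: {a,c}  C: {c}

FIRST(A) = ["a", "c"]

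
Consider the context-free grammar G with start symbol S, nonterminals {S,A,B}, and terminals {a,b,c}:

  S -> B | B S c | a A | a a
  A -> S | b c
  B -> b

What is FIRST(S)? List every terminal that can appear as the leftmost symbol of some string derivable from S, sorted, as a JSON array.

FIRST iteration:
pass 1:
  A via A→b c: +{b}
  B via B→b: +{b}
  S via S→B: +{b}
  S via S→a A: +{a}
  FIRST[S]={a,b}  FIRST[A]={b}  FIRST[B]={b}
pass 2:
  A via A→S: +{a}
  FIRST[S]={a,b}  FIRST[A]={a,b}  FIRST[B]={b}
pass 3: (stable)
  FIRST[S]={a,b}  FIRST[A]={a,b}  FIRST[B]={b}

FIRST(S) = ["a", "b"]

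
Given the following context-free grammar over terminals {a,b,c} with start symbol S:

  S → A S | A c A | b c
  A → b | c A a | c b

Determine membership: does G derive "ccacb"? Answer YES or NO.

Convert to CNF:
  S -> A S | A X4 | T2 T0
  A -> T0 T2 | T0 X3 | b
  T0 -> c
  T1 -> a
  T2 -> b
  X3 -> A T1
  X4 -> T0 A

CYK table (by increasing span):
  [0..0]={T0}  "c"  orig:{}
  [1..1]={T0}  "c"  orig:{}
  [2..2]={T1}  "a"  orig:{}
  [3..3]={T0}  "c"  orig:{}
  [4..4]={A,T2}  "b"  orig:{A}
  [0..1]=∅  "cc"
  [1..2]=∅  "ca"
  [2..3]=∅  "ac"
  [3..4]={A,X4}  "cb"  orig:{A}
  [0..2]=∅  "cca"
  [1..3]=∅  "cac"
  [2..4]=∅  "acb"
  [0..3]=∅  "ccac"
  [1..4]=∅  "cacb"
  [0..4]=∅  "ccacb"

S ∉ T[0,4] ⇒ NO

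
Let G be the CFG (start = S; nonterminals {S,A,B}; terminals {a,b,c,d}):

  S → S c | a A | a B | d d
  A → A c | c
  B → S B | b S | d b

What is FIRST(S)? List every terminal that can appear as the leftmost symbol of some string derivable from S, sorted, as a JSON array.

FIRST sets, iterate to fixpoint:
[1]
  A via A→c: +{c}
  B via B→b S: +{b}
  B via B→d b: +{d}
  S via S→a A: +{a}
  S via S→d d: +{d}
  S: {a,d}  A: {c}  B: {b,d}
[2]
  B via B→S B: +{a}
  S: {a,d}  A: {c}  B: {a,b,d}
[3] (no change)
  S: {a,d}  A: {c}  B: {a,b,d}

FIRST(S) = ["a", "d"]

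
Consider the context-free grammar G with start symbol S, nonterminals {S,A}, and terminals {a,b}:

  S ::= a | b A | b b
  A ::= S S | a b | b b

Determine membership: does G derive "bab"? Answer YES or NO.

CNF form of G:
  S -> T1 A | T1 T1 | a
  A -> S S | T0 T1 | T1 T1
  T0 -> a
  T1 -> b

CYK fill:
  [0..0]={T1}  "b"  orig:{}
  [1..1]={S,T0}  "a"  orig:{S}
  [2..2]={T1}  "b"  orig:{}
  [0..1]=∅  "ba"
  [1..2]={A}  "ab"
  [0..2]={S}  "bab"

S ∈ T[0,2] ⇒ YES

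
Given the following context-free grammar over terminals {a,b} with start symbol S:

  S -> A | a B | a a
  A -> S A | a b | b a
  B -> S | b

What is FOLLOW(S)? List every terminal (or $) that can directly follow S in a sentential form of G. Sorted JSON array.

FIRST iteration:
[1]
  A via A→a b: +{a}
  A via A→b a: +{b}
  B via B→b: +{b}
  S via S→A: +{a,b}
  S: {a,b}  A: {a,b}  B: {b}
[2]
  B via B→S: +{a}
  S: {a,b}  A: {a,b}  B: {a,b}
[3] — fixpoint
  S: {a,b}  A: {a,b}  B: {a,b}

FOLLOW sets:
FOLLOW(S) := {$}
pass 1:
  A→S A: FOLLOW(S) ⊇ FIRST(A) = {a,b}; new: +{a,b}
  S→A: FOLLOW(A) ⊇ FOLLOW(S) ⊇ {$,a,b}; new: +{$,a,b}
  S→a B: FOLLOW(B) ⊇ FOLLOW(S) ⊇ {$,a,b}; new: +{$,a,b}
  FOLLOW(S)={$,a,b}  FOLLOW(A)={$,a,b}  FOLLOW(B)={$,a,b}
pass 2: — fixpoint
  FOLLOW(S)={$,a,b}  FOLLOW(A)={$,a,b}  FOLLOW(B)={$,a,b}

FOLLOW(S) = ["$", "a", "b"]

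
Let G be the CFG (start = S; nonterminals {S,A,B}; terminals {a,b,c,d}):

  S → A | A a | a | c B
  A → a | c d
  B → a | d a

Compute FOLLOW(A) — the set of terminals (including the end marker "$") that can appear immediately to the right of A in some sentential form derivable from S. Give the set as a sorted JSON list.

Compute FIRST by fixpoint:
pass 1:
  A via A→a: +{a}
  A via A→c d: +{c}
  B via B→a: +{a}
  B via B→d a: +{d}
  S via S→A: +{a,c}
  FIRST(S)={a,c}  FIRST(A)={a,c}  FIRST(B)={a,d}
pass 2: done
  FIRST(S)={a,c}  FIRST(A)={a,c}  FIRST(B)={a,d}

Compute FOLLOW by fixpoint:
initialize: $ ∈ FOLLOW(S)
round 1:
  S→A: FOLLOW(A) ⊇ FOLLOW(S) ⊇ {$}; new: +{$}
  S→A a: FOLLOW(A) ⊇ FIRST(a) = {a}; new: +{a}
  S→c B: FOLLOW(B) ⊇ FOLLOW(S) ⊇ {$}; new: +{$}
  FOLLOW(S)={$}  FOLLOW(A)={$,a}  FOLLOW(B)={$}
round 2: — fixpoint
  FOLLOW(S)={$}  FOLLOW(A)={$,a}  FOLLOW(B)={$}

FOLLOW(A) = ["$", "a"]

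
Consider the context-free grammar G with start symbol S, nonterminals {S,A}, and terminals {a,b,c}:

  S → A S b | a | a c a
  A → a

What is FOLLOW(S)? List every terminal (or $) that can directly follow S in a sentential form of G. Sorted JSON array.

FIRST iteration:
pass 1:
  A via A→a: +{a}
  S via S→A S b: +{a}
  S: {a}  A: {a}
pass 2: — fixpoint
  S: {a}  A: {a}

Compute FOLLOW by fixpoint:
seed FOLLOW(S) with $
round 1:
  S→A S b: FOLLOW(A) ⊇ FIRST(S) = {a}; new: +{a}
  S→A S b: FOLLOW(S) ⊇ FIRST(b) = {b}; new: +{b}
  FOLLOW[S]={$,b}  FOLLOW[A]={a}
round 2: — fixpoint
  FOLLOW[S]={$,b}  FOLLOW[A]={a}

FOLLOW(S) = ["$", "b"]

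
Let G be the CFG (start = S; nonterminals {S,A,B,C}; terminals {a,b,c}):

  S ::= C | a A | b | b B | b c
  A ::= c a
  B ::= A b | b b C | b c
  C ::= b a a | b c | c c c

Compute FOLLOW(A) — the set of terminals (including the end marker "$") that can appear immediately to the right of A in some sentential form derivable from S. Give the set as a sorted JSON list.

Compute FIRST by fixpoint:
round 1:
  A via A→c a: +{c}
  B via B→A b: +{c}
  B via B→b b C: +{b}
  C via C→b a a: +{b}
  C via C→c c c: +{c}
  S via S→C: +{b,c}
  S via S→a A: +{a}
  FIRST(S)={a,b,c}  FIRST(A)={c}  FIRST(B)={b,c}  FIRST(C)={b,c}
round 2: (no change)
  FIRST(S)={a,b,c}  FIRST(A)={c}  FIRST(B)={b,c}  FIRST(C)={b,c}

FOLLOW iteration:
FOLLOW(S) := {$}
iter 1:
  B→A b: FOLLOW(A) ⊇ FIRST(b) = {b}; new: +{b}
  S→C: FOLLOW(C) ⊇ FOLLOW(S) ⊇ {$}; new: +{$}
  S→a A: FOLLOW(A) ⊇ FOLLOW(S) ⊇ {$}; new: +{$}
  S→b B: FOLLOW(B) ⊇ FOLLOW(S) ⊇ {$}; new: +{$}
  S: {$}  A: {$,b}  B: {$}  C: {$}
iter 2: (no change)
  S: {$}  A: {$,b}  B: {$}  C: {$}

FOLLOW(A) = ["$", "b"]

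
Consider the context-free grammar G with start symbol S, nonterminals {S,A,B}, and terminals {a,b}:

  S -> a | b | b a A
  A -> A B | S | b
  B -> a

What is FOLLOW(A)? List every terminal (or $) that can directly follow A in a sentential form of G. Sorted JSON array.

FIRST iteration:
pass 1:
  A via A→b: +{b}
  B via B→a: +{a}
  S via S→a: +{a}
  S via S→b: +{b}
  FIRST(S)={a,b}  FIRST(A)={b}  FIRST(B)={a}
pass 2:
  A via A→S: +{a}
  FIRST(S)={a,b}  FIRST(A)={a,b}  FIRST(B)={a}
pass 3: done
  FIRST(S)={a,b}  FIRST(A)={a,b}  FIRST(B)={a}

FOLLOW iteration:
FOLLOW(S) := {$}
iter 1:
  A→A B: FOLLOW(A) ⊇ FIRST(B) = {a}; new: +{a}
  A→A B: FOLLOW(B) ⊇ FOLLOW(A) ⊇ {a}; new: +{a}
  A→S: FOLLOW(S) ⊇ FOLLOW(A) ⊇ {a}; new: +{a}
  S→b a A: FOLLOW(A) ⊇ FOLLOW(S) ⊇ {$,a}; new: +{$}
  FOLLOW[S]={$,a}  FOLLOW[A]={$,a}  FOLLOW[B]={a}
iter 2:
  A→A B: FOLLOW(B) ⊇ FOLLOW(A) ⊇ {$,a}; new: +{$}
  FOLLOW[S]={$,a}  FOLLOW[A]={$,a}  FOLLOW[B]={$,a}
iter 3: (no change)
  FOLLOW[S]={$,a}  FOLLOW[A]={$,a}  FOLLOW[B]={$,a}

FOLLOW(A) = ["$", "a"]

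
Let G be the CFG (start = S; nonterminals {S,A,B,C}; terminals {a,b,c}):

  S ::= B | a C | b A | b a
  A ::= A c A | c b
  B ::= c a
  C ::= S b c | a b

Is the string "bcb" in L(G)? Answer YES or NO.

Convert to CNF:
  S -> T0 T2 | T1 A | T1 T2 | T2 C
  A -> A X3 | T0 T1
  B -> T0 T2
  C -> S X4 | T2 T1
  T0 -> c
  T1 -> b
  T2 -> a
  X3 -> T0 A
  X4 -> T1 T0

Fill CYK table bottom-up:
  cell(0,0) b: {T1}  orig:{}
  cell(1,1) c: {T0}  orig:{}
  cell(2,2) b: {T1}  orig:{}
  cell(0,1) bc: {X4}  orig:{}
  cell(1,2) cb: {A}
  cell(0,2) bcb: {S}

S ∈ T[0,2] ⇒ YES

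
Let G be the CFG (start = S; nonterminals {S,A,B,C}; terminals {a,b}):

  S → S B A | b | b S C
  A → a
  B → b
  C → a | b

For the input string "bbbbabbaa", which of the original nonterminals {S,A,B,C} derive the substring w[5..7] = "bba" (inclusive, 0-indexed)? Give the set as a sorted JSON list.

CNF form of G:
  S -> S X1 | T0 X2 | b
  A -> a
  B -> b
  C -> a | b
  T0 -> b
  X1 -> B A
  X2 -> S C

CYK fill — only the sub-triangle for w[5..7]:
  cell(5,5) b: {B,C,S,T0}  orig:{B,C,S}
  cell(6,6) b: {B,C,S,T0}  orig:{B,C,S}
  cell(7,7) a: {A,C}
  cell(5,6) bb: {X2}  orig:{}
  cell(6,7) ba: {X1,X2}  orig:{}
  cell(5,7) bba: {S}

Original NTs in T[5,7] deriving "bba": ["S"]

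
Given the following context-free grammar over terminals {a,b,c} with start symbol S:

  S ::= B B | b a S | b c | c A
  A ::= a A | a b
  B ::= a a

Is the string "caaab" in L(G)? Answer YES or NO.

Convert to CNF:
  S -> B B | T1 T2 | T1 X3 | T2 A
  A -> T0 A | T0 T1
  B -> T0 T0
  T0 -> a
  T1 -> b
  T2 -> c
  X3 -> T0 S

Fill CYK table bottom-up:
  [0..0]={T2}  "c"  orig:{}
  [1..1]={T0}  "a"  orig:{}
  [2..2]={T0}  "a"  orig:{}
  [3..3]={T0}  "a"  orig:{}
  [4..4]={T1}  "b"  orig:{}
  [0..1]=∅  "ca"
  [1..2]={B}  "aa"
  [2..3]={B}  "aa"
  [3..4]={A}  "ab"
  [0..2]=∅  "caa"
  [1..3]=∅  "aaa"
  [2..4]={A}  "aab"
  [0..3]=∅  "caaa"
  [1..4]={A}  "aaab"
  [0..4]={S}  "caaab"

S ∈ T[0,4] ⇒ YES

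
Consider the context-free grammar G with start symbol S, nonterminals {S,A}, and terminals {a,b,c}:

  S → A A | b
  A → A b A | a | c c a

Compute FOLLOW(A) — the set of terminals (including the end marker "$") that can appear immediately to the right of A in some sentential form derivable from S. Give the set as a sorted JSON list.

FIRST sets, iterate to fixpoint:
round 1:
  A via A→a: +{a}
  A via A→c c a: +{c}
  S via S→A A: +{a,c}
  S via S→b: +{b}
  S: {a,b,c}  A: {a,c}
round 2: done
  S: {a,b,c}  A: {a,c}

FOLLOW iteration:
initialize: $ ∈ FOLLOW(S)
iter 1:
  A→A b A: FOLLOW(A) ⊇ FIRST(b) = {b}; new: +{b}
  S→A A: FOLLOW(A) ⊇ FIRST(A) = {a,c}; new: +{a,c}
  S→A A: FOLLOW(A) ⊇ FOLLOW(S) ⊇ {$}; new: +{$}
  FOLLOW[S]={$}  FOLLOW[A]={$,a,b,c}
iter 2: (no change)
  FOLLOW[S]={$}  FOLLOW[A]={$,a,b,c}

FOLLOW(A) = ["$", "a", "b", "c"]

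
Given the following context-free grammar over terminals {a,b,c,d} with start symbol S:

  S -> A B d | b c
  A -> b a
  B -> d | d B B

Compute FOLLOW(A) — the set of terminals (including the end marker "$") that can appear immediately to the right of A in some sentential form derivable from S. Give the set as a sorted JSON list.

FIRST sets, iterate to fixpoint:
pass 1:
  A via A→b a: +{b}
  B via B→d: +{d}
  S via S→A B d: +{b}
  S: {b}  A: {b}  B: {d}
pass 2: (no change)
  S: {b}  A: {b}  B: {d}

Compute FOLLOW by fixpoint:
seed FOLLOW(S) with $
pass 1:
  B→d B B: FOLLOW(B) ⊇ FIRST(B) = {d}; new: +{d}
  S→A B d: FOLLOW(A) ⊇ FIRST(B) = {d}; new: +{d}
  S: {$}  A: {d}  B: {d}
pass 2: (no change)
  S: {$}  A: {d}  B: {d}

FOLLOW(A) = ["d"]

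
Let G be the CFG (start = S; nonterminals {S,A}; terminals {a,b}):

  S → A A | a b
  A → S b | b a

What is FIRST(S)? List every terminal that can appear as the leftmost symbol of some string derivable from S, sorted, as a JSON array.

Compute FIRST by fixpoint:
round 1:
  A via A→b a: +{b}
  S via S→A A: +{b}
  S via S→a b: +{a}
  FIRST(S)={a,b}  FIRST(A)={b}
round 2:
  A via A→S b: +{a}
  FIRST(S)={a,b}  FIRST(A)={a,b}
round 3: (stable)
  FIRST(S)={a,b}  FIRST(A)={a,b}

FIRST(S) = ["a", "b"]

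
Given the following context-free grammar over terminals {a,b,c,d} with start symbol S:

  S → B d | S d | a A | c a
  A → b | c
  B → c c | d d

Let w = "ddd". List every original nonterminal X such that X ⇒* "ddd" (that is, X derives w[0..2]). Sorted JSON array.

CNF form of G:
  S -> B T1 | S T1 | T0 T2 | T2 A
  A -> b | c
  B -> T0 T0 | T1 T1
  T0 -> c
  T1 -> d
  T2 -> a

CYK table (by increasing span) — only the sub-triangle for w[0..2]:
  T[0,0] 'd' = {T1}  orig:{}
  T[1,1] 'd' = {T1}  orig:{}
  T[2,2] 'd' = {T1}  orig:{}
  T[0,1] 'dd' = {B}
  T[1,2] 'dd' = {B}
  T[0,2] 'ddd' = {S}

Original NTs in T[0,2] deriving "ddd": ["S"]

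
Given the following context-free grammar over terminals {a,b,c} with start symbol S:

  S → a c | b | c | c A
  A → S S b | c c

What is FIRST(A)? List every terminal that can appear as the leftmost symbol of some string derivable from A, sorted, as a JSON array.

Compute FIRST by fixpoint:
iter 1:
  A via A→c c: +{c}
  S via S→a c: +{a}
  S via S→b: +{b}
  S via S→c: +{c}
  FIRST(S)={a,b,c}  FIRST(A)={c}
iter 2:
  A via A→S S b: +{a,b}
  FIRST(S)={a,b,c}  FIRST(A)={a,b,c}
iter 3: done
  FIRST(S)={a,b,c}  FIRST(A)={a,b,c}

FIRST(A) = ["a", "b", "c"]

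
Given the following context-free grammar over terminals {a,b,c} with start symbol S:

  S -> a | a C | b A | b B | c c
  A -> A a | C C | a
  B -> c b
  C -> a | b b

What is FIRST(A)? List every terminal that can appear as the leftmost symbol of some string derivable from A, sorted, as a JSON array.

Compute FIRST by fixpoint:
pass 1:
  A via A→a: +{a}
  B via B→c b: +{c}
  C via C→a: +{a}
  C via C→b b: +{b}
  S via S→a: +{a}
  S via S→b A: +{b}
  S via S→c c: +{c}
  FIRST(S)={a,b,c}  FIRST(A)={a}  FIRST(B)={c}  FIRST(C)={a,b}
pass 2:
  A via A→C C: +{b}
  FIRST(S)={a,b,c}  FIRST(A)={a,b}  FIRST(B)={c}  FIRST(C)={a,b}
pass 3: done
  FIRST(S)={a,b,c}  FIRST(A)={a,b}  FIRST(B)={c}  FIRST(C)={a,b}

FIRST(A) = ["a", "b"]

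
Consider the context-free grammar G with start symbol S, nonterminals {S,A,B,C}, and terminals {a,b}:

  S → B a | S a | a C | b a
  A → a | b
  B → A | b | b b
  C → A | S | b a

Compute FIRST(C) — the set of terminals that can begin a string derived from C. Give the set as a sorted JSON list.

FIRST sets, iterate to fixpoint:
[1]
  A via A→a: +{a}
  A via A→b: +{b}
  B via B→A: +{a,b}
  C via C→A: +{a,b}
  S via S→B a: +{a,b}
  S: {a,b}  A: {a,b}  B: {a,b}  C: {a,b}
[2] (stable)
  S: {a,b}  A: {a,b}  B: {a,b}  C: {a,b}

FIRST(C) = ["a", "b"]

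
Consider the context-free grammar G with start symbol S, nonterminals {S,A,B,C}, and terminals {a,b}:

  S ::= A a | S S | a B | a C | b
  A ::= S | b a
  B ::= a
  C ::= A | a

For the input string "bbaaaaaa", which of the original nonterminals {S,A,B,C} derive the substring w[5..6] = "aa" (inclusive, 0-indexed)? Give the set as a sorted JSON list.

Convert to CNF:
  S -> A T0 | S S | T0 B | T0 C | b
  A -> A T0 | S S | T0 B | T0 C | T1 T0 | b
  B -> a
  C -> A T0 | S S | T0 B | T0 C | T1 T0 | a | b
  T0 -> a
  T1 -> b

CYK fill (cells [i..j] with 5 ≤ i ≤ j ≤ 6 only):
  T[5,5] 'a' = {B,C,T0}  orig:{B,C}
  T[6,6] 'a' = {B,C,T0}  orig:{B,C}
  T[5,6] 'aa' = {A,C,S}

Original NTs in T[5,6] deriving "aa": ["A", "C", "S"]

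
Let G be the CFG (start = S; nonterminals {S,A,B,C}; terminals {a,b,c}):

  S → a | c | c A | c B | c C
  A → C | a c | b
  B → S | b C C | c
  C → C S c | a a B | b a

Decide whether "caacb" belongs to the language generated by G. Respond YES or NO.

Convert to CNF:
  S -> T0 A | T0 B | T0 C | a | c
  A -> C X3 | T1 T0 | T1 X4 | T2 T1 | b
  B -> T0 A | T0 B | T0 C | T2 X5 | a | c
  C -> C X6 | T1 X7 | T2 T1
  T0 -> c
  T1 -> a
  T2 -> b
  X3 -> S T0
  X4 -> T1 B
  X5 -> C C
  X6 -> S T0
  X7 -> T1 B

Fill CYK table bottom-up:
  [0..0]={B,S,T0}  "c"  orig:{B,S}
  [1..1]={B,S,T1}  "a"  orig:{B,S}
  [2..2]={B,S,T1}  "a"  orig:{B,S}
  [3..3]={B,S,T0}  "c"  orig:{B,S}
  [4..4]={A,T2}  "b"  orig:{A}
  [0..1]={B,S}  "ca"
  [1..2]={X4,X7}  "aa"  orig:{}
  [2..3]={A,X3,X4,X6,X7}  "ac"  orig:{A}
  [3..4]={B,S}  "cb"
  [0..2]=∅  "caa"
  [1..3]={A,C}  "aac"
  [2..4]={X4,X7}  "acb"  orig:{}
  [0..3]={B,S}  "caac"
  [1..4]={A,C}  "aacb"
  [0..4]={B,S}  "caacb"

S ∈ T[0,4] ⇒ YES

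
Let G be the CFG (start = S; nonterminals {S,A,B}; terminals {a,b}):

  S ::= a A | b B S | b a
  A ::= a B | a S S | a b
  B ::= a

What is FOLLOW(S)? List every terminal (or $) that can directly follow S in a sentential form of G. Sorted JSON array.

FIRST iteration:
[1]
  A via A→a B: +{a}
  B via B→a: +{a}
  S via S→a A: +{a}
  S via S→b B S: +{b}
  S: {a,b}  A: {a}  B: {a}
[2] (stable)
  S: {a,b}  A: {a}  B: {a}

FOLLOW sets:
seed FOLLOW(S) with $
[1]
  A→a S S: FOLLOW(S) ⊇ FIRST(S) = {a,b}; new: +{a,b}
  S→a A: FOLLOW(A) ⊇ FOLLOW(S) ⊇ {$,a,b}; new: +{$,a,b}
  S→b B S: FOLLOW(B) ⊇ FIRST(S) = {a,b}; new: +{a,b}
  FOLLOW[S]={$,a,b}  FOLLOW[A]={$,a,b}  FOLLOW[B]={a,b}
[2]
  A→a B: FOLLOW(B) ⊇ FOLLOW(A) ⊇ {$,a,b}; new: +{$}
  FOLLOW[S]={$,a,b}  FOLLOW[A]={$,a,b}  FOLLOW[B]={$,a,b}
[3] done
  FOLLOW[S]={$,a,b}  FOLLOW[A]={$,a,b}  FOLLOW[B]={$,a,b}

FOLLOW(S) = ["$", "a", "b"]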